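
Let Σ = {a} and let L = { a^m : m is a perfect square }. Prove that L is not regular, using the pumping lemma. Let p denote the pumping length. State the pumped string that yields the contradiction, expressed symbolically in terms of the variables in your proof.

a^{p²+k}

Toward a contradiction, assume L is regular with pumping length p.
Take w = a^{p²} ∈ L with |w| = p² ≥ p.
The pumping lemma gives a decomposition w = xyz where |xy| ≤ p and |y| > 0.
Then y = a^k for some k with 1 ≤ k ≤ p.
Pump with i = 2: xy^2z = a^{p²+k}. Since 1 ≤ k ≤ p, p² < p²+k ≤ p²+p < (p+1)², so p²+k lies strictly between consecutive squares and is not a perfect square. So xy^2z ∉ L.
Contradiction. Therefore L is not regular.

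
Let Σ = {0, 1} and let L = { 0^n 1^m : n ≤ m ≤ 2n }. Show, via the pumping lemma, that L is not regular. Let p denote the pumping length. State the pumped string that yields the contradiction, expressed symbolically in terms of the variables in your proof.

0^{p+k} 1^p

Assume L is regular; let p be its pumping constant.
Take w = 0^p 1^p ∈ L (since p ≤ p ≤ 2p), with |w| = 2p ≥ p.
Write w = xyz as guaranteed by the lemma, with |xy| ≤ p and y is nonempty.
Since the first p symbols of w are all 0's and |xy| ≤ p, y lies entirely in the leading 0-block: y = 0^k for some k with 1 ≤ k ≤ p.
Pump with i = 2: xy^2z = 0^{p+k} 1^p. Now n = p+k > p = m, so the condition n ≤ m fails. Thus xy^2z ∉ L.
This contradicts the pumping lemma, so L is not regular.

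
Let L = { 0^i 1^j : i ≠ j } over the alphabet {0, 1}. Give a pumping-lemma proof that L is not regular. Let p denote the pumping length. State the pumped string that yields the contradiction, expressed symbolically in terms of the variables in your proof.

0^{p+p!} 1^{p+p!}

Assume L is regular. Let p be the pumping length given by the pumping lemma.
Choose w = 0^p 1^{p+p!}. Since p ≠ p+p!, w ∈ L; and |w| ≥ p.
By the pumping lemma, w = xyz with |xy| ≤ p and y is nonempty.
The first p characters of w are 0's, so xy (and hence y) consists only of 0's. Write y = 0^k, 1 ≤ k ≤ p.
Since 1 ≤ k ≤ p, k divides p!; set t = 1 + p!/k. Then xy^t z has p + (p!/k)·k = p + p! copies of 0. Now the 0-count equals the 1-count, so i ≠ j fails. So xy^t z = 0^{p+p!} 1^{p+p!} ∉ L.
This is a contradiction; hence L is not regular.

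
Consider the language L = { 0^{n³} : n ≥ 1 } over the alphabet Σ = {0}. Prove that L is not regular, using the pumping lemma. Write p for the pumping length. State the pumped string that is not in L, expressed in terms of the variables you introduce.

Assume L is regular; let p be its pumping constant.
Take w = 0^{p³} ∈ L with |w| = p³ ≥ p.
The pumping lemma gives a decomposition w = xyz where |xy| ≤ p and y is nonempty.
Then y = 0^k for some k with 1 ≤ k ≤ p.
Pump with i = 2: xy^2z = 0^{p³+k}. Since 1 ≤ k ≤ p, p³ < p³+k ≤ p³+p < p³+3p²+3p+1 = (p+1)³, so p³+k is not a perfect cube. So xy^2z ∉ L.
Contradiction. Therefore L is not regular.

0^{p³+k}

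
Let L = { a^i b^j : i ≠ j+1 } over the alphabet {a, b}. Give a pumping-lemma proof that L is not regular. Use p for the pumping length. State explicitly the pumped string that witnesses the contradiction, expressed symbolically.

Assume L is regular. Let p be the pumping length given by the pumping lemma.
Choose w = a^p b^{p+p!-1}. Since p ≠ (p+p!-1)+1 = p+p!, w ∈ L; and |w| ≥ p.
By the pumping lemma, w = xyz with |xy| ≤ p and |y| > 0.
The first p characters of w are a's, so xy (and hence y) consists only of a's. Write y = a^k, 1 ≤ k ≤ p.
Since 1 ≤ k ≤ p, k divides p!; set t = 1 + p!/k. Then xy^t z has p + (p!/k)·k = p + p! copies of a. Now the a-count is p+p! and (b-count)+1 = (p+p!-1)+1 = p+p!, so i ≠ j+1 fails. So xy^t z = a^{p+p!} b^{p+p!-1} ∉ L.
This is a contradiction; hence L is not regular.

a^{p+p!} b^{p+p!-1}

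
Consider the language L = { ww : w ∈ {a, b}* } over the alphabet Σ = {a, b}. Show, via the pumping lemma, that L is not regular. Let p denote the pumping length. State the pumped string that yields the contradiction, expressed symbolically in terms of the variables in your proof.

a^{p+k} b^p a^p b^p

Assume L is regular. Let p be the pumping length given by the pumping lemma.
Take w = a^p b^p a^p b^p = uu where u = a^pb^p; then w ∈ L and |w| = 4p ≥ p.
Write w = xyz as guaranteed by the lemma, with |xy| ≤ p and |y| ≥ 1.
Because |xy| ≤ p and w begins with p copies of a, we have y = a^k with 1 ≤ k ≤ p.
Pump with i = 2: xy^2z = a^{p+k} b^p a^p b^p, of length 4p+k. Suppose this equals vv. The string starts with a and ends with b, so v does too; thus the boundary between the two copies of v is a b→a transition. There is exactly one such transition, at position 2p+k, so |v| = 2p+k and |vv| = 4p+2k ≠ 4p+k since k ≥ 1. So xy^2z ∉ L.
This contradicts the pumping lemma, so L is not regular.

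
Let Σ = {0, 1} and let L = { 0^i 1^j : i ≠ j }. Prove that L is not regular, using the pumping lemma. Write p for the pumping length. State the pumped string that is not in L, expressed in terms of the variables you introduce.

Suppose for contradiction that L is regular, and let p be the pumping length.
Choose w = 0^p 1^{p+p!}. Since p ≠ p+p!, w ∈ L; and |w| ≥ p.
Write w = xyz as guaranteed by the lemma, with |xy| ≤ p and |y| > 0.
Since the first p symbols of w are all 0's and |xy| ≤ p, y lies entirely in the leading 0-block: y = 0^k for some k with 1 ≤ k ≤ p.
Since 1 ≤ k ≤ p, k divides p!; set t = 1 + p!/k. Then xy^t z has p + (p!/k)·k = p + p! copies of 0. Now the 0-count equals the 1-count, so i ≠ j fails. So xy^t z = 0^{p+p!} 1^{p+p!} ∉ L.
Contradiction. Therefore L is not regular.

0^{p+p!} 1^{p+p!}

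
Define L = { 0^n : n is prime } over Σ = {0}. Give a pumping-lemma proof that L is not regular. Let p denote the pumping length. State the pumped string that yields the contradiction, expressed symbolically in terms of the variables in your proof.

Assume L is regular. Let p be the pumping length given by the pumping lemma.
Let q be a prime with q ≥ p+2 (infinitely many primes exist), and take w = 0^q ∈ L with |w| = q ≥ p.
By the pumping lemma, w = xyz with |xy| ≤ p and y is nonempty.
Then y = 0^k for some k with 1 ≤ k ≤ p.
Since 1 ≤ k ≤ p, |xz| = q-k. Pump with i = q+1: |xy^{q+1}z| = (q-k)+(q+1)k = q+qk = q(1+k), which is composite (both factors ≥ 2). So xy^{q+1}z = 0^{q(1+k)} ∉ L.
Contradiction. Therefore L is not regular.

0^{q(1+k)}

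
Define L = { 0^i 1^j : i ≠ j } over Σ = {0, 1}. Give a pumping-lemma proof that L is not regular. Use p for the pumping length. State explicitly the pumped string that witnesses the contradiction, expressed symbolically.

0^{p+p!} 1^{p+p!}

Suppose for contradiction that L is regular, and let p be the pumping length.
Choose w = 0^p 1^{p+p!}. Since p ≠ p+p!, w ∈ L; and |w| ≥ p.
Write w = xyz as guaranteed by the lemma, with |xy| ≤ p and |y| > 0.
Because |xy| ≤ p and w begins with p copies of 0, we have y = 0^k with 1 ≤ k ≤ p.
Since 1 ≤ k ≤ p, k divides p!; set t = 1 + p!/k. Then xy^t z has p + (p!/k)·k = p + p! copies of 0. Now the 0-count equals the 1-count, so i ≠ j fails. So xy^t z = 0^{p+p!} 1^{p+p!} ∉ L.
This contradicts the pumping lemma, so L is not regular.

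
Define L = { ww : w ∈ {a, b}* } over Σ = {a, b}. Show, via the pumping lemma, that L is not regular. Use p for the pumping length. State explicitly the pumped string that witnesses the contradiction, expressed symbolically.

Assume L is regular. Let p be the pumping length given by the pumping lemma.
Take w = a^p b^p a^p b^p = uu where u = a^pb^p; then w ∈ L and |w| = 4p ≥ p.
By the pumping lemma, w = xyz with |xy| ≤ p and y is nonempty.
The first p characters of w are a's, so xy (and hence y) consists only of a's. Write y = a^k, 1 ≤ k ≤ p.
Pump with i = 2: xy^2z = a^{p+k} b^p a^p b^p, of length 4p+k. Suppose this equals vv. The string starts with a and ends with b, so v does too; thus the boundary between the two copies of v is a b→a transition. There is exactly one such transition, at position 2p+k, so |v| = 2p+k and |vv| = 4p+2k ≠ 4p+k since k ≥ 1. So xy^2z ∉ L.
Contradiction. Therefore L is not regular.

a^{p+k} b^p a^p b^p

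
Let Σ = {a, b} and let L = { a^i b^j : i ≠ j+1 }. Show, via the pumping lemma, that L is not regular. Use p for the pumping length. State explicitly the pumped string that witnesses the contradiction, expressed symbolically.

a^{p+p!} b^{p+p!-1}

Assume L is regular. Let p be the pumping length given by the pumping lemma.
Choose w = a^p b^{p+p!-1}. Since p ≠ (p+p!-1)+1 = p+p!, w ∈ L; and |w| ≥ p.
Write w = xyz as guaranteed by the lemma, with |xy| ≤ p and y is nonempty.
Since the first p symbols of w are all a's and |xy| ≤ p, y lies entirely in the leading a-block: y = a^k for some k with 1 ≤ k ≤ p.
Since 1 ≤ k ≤ p, k divides p!; set t = 1 + p!/k. Then xy^t z has p + (p!/k)·k = p + p! copies of a. Now the a-count is p+p! and (b-count)+1 = (p+p!-1)+1 = p+p!, so i ≠ j+1 fails. So xy^t z = a^{p+p!} b^{p+p!-1} ∉ L.
Contradiction. Therefore L is not regular.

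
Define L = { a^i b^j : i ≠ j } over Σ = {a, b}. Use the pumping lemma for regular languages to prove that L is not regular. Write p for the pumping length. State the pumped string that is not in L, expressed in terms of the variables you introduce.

a^{p+p!} b^{p+p!}

Toward a contradiction, assume L is regular with pumping length p.
Choose w = a^p b^{p+p!}. Since p ≠ p+p!, w ∈ L; and |w| ≥ p.
Write w = xyz as guaranteed by the lemma, with |xy| ≤ p and |y| > 0.
Since the first p symbols of w are all a's and |xy| ≤ p, y lies entirely in the leading a-block: y = a^k for some k with 1 ≤ k ≤ p.
Since 1 ≤ k ≤ p, k divides p!; set t = 1 + p!/k. Then xy^t z has p + (p!/k)·k = p + p! copies of a. Now the a-count equals the b-count, so i ≠ j fails. So xy^t z = a^{p+p!} b^{p+p!} ∉ L.
Contradiction. Therefore L is not regular.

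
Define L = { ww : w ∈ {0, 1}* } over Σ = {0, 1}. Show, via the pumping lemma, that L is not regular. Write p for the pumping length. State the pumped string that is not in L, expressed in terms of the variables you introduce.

0^{p+k} 1^p 0^p 1^p

Toward a contradiction, assume L is regular with pumping length p.
Take w = 0^p 1^p 0^p 1^p = uu where u = 0^p1^p; then w ∈ L and |w| = 4p ≥ p.
Write w = xyz as guaranteed by the lemma, with |xy| ≤ p and y is nonempty.
The first p characters of w are 0's, so xy (and hence y) consists only of 0's. Write y = 0^k, 1 ≤ k ≤ p.
Pump with i = 2: xy^2z = 0^{p+k} 1^p 0^p 1^p, of length 4p+k. Suppose this equals vv. The string starts with 0 and ends with 1, so v does too; thus the boundary between the two copies of v is a 1→0 transition. There is exactly one such transition, at position 2p+k, so |v| = 2p+k and |vv| = 4p+2k ≠ 4p+k since k ≥ 1. So xy^2z ∉ L.
This contradicts the pumping lemma, so L is not regular.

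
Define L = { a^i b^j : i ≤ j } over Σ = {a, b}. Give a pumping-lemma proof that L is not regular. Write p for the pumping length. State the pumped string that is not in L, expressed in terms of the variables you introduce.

Assume L is regular; let p be its pumping constant.
Choose w = a^p b^p ∈ L, with |w| = 2p ≥ p.
Write w = xyz as guaranteed by the lemma, with |xy| ≤ p and |y| ≥ 1.
Since the first p symbols of w are all a's and |xy| ≤ p, y lies entirely in the leading a-block: y = a^k for some k with 1 ≤ k ≤ p.
Consider xy^2z = a^{p+k} b^p. Since k ≥ 1, the a-count p+k exceeds the b-count p, so i ≤ j fails; thus xy^2z ∉ L.
This is a contradiction; hence L is not regular.

a^{p+k} b^p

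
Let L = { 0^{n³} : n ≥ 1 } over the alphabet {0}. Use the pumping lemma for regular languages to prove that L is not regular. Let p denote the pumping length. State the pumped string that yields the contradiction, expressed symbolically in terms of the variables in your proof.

0^{p³+k}

Assume L is regular; let p be its pumping constant.
Take w = 0^{p³} ∈ L with |w| = p³ ≥ p.
Write w = xyz as guaranteed by the lemma, with |xy| ≤ p and y is nonempty.
Then y = 0^k for some k with 1 ≤ k ≤ p.
Pump with i = 2: xy^2z = 0^{p³+k}. Since 1 ≤ k ≤ p, p³ < p³+k ≤ p³+p < p³+3p²+3p+1 = (p+1)³, so p³+k is not a perfect cube. So xy^2z ∉ L.
This is a contradiction; hence L is not regular.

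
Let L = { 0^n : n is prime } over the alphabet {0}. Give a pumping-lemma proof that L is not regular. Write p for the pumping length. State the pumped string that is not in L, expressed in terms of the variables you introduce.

Suppose for contradiction that L is regular, and let p be the pumping length.
Let q be a prime with q ≥ p+2 (infinitely many primes exist), and take w = 0^q ∈ L with |w| = q ≥ p.
By the pumping lemma, w = xyz with |xy| ≤ p and y is nonempty.
Then y = 0^k for some k with 1 ≤ k ≤ p.
Since 1 ≤ k ≤ p, |xz| = q-k. Pump with i = q+1: |xy^{q+1}z| = (q-k)+(q+1)k = q+qk = q(1+k), which is composite (both factors ≥ 2). So xy^{q+1}z = 0^{q(1+k)} ∉ L.
This is a contradiction; hence L is not regular.

0^{q(1+k)}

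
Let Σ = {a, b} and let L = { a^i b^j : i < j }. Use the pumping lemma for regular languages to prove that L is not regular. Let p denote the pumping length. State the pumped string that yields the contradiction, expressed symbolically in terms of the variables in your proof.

Suppose for contradiction that L is regular, and let p be the pumping length.
Choose w = a^p b^{p+1} ∈ L, with |w| = 2p+1 ≥ p.
The pumping lemma gives a decomposition w = xyz where |xy| ≤ p and y is nonempty.
The first p characters of w are a's, so xy (and hence y) consists only of a's. Write y = a^k, 1 ≤ k ≤ p.
Consider xy^2z = a^{p+k} b^{p+1}. Since k ≥ 1, the a-count p+k is at least p+1, so i < j fails; thus xy^2z ∉ L.
Contradiction. Therefore L is not regular.

a^{p+k} b^{p+1}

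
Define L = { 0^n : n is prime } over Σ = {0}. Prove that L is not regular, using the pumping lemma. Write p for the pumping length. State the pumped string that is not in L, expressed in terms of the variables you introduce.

Assume L is regular; let p be its pumping constant.
Let q be a prime with q ≥ p+2 (infinitely many primes exist), and take w = 0^q ∈ L with |w| = q ≥ p.
Write w = xyz as guaranteed by the lemma, with |xy| ≤ p and |y| ≥ 1.
Then y = 0^k for some k with 1 ≤ k ≤ p.
Since 1 ≤ k ≤ p, |xz| = q-k. Pump with i = q+1: |xy^{q+1}z| = (q-k)+(q+1)k = q+qk = q(1+k), which is composite (both factors ≥ 2). So xy^{q+1}z = 0^{q(1+k)} ∉ L.
This contradicts the pumping lemma, so L is not regular.

0^{q(1+k)}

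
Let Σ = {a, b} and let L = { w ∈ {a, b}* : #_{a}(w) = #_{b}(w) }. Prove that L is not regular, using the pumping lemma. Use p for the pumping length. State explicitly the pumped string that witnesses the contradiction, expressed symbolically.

a^{p+k} b^p

Assume L is regular; let p be its pumping constant.
Choose w = a^p b^p ∈ L with |w| = 2p ≥ p.
By the pumping lemma, w = xyz with |xy| ≤ p and y is nonempty.
Because |xy| ≤ p and w begins with p copies of a, we have y = a^k with 1 ≤ k ≤ p.
Pump with i = 2: xy^2z = a^{p+k} b^p has p+k occurrences of a but only p of b. Since k ≥ 1 the counts differ, so xy^2z ∉ L.
This is a contradiction; hence L is not regular.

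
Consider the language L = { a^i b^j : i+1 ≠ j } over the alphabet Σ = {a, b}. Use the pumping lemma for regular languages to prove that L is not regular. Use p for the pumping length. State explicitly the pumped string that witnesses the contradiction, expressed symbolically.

a^{p+p!} b^{p+p!+1}

Suppose for contradiction that L is regular, and let p be the pumping length.
Choose w = a^p b^{p+p!+1}. Since p ≠ (p+p!+1)-1 = p+p!, w ∈ L; and |w| ≥ p.
By the pumping lemma, w = xyz with |xy| ≤ p and |y| ≥ 1.
Since the first p symbols of w are all a's and |xy| ≤ p, y lies entirely in the leading a-block: y = a^k for some k with 1 ≤ k ≤ p.
Since 1 ≤ k ≤ p, k divides p!; set t = 1 + p!/k. Then xy^t z has p + (p!/k)·k = p + p! copies of a. Now the a-count is p+p! and (b-count)-1 = (p+p!+1)-1 = p+p!, so i+1 ≠ j fails. So xy^t z = a^{p+p!} b^{p+p!+1} ∉ L.
This contradicts the pumping lemma, so L is not regular.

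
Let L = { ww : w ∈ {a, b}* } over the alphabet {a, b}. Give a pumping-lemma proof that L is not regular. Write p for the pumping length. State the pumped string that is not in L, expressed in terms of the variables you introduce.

a^{p+k} b^p a^p b^p

Assume L is regular; let p be its pumping constant.
Take w = a^p b^p a^p b^p = uu where u = a^pb^p; then w ∈ L and |w| = 4p ≥ p.
By the pumping lemma, w = xyz with |xy| ≤ p and y is nonempty.
The first p characters of w are a's, so xy (and hence y) consists only of a's. Write y = a^k, 1 ≤ k ≤ p.
Pump with i = 2: xy^2z = a^{p+k} b^p a^p b^p, of length 4p+k. Suppose this equals vv. The string starts with a and ends with b, so v does too; thus the boundary between the two copies of v is a b→a transition. There is exactly one such transition, at position 2p+k, so |v| = 2p+k and |vv| = 4p+2k ≠ 4p+k since k ≥ 1. So xy^2z ∉ L.
This is a contradiction; hence L is not regular.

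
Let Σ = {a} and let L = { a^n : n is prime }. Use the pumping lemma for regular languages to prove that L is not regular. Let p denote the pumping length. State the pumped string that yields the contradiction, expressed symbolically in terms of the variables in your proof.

a^{q(1+k)}

Suppose for contradiction that L is regular, and let p be the pumping length.
Let q be a prime with q ≥ p+2 (infinitely many primes exist), and take w = a^q ∈ L with |w| = q ≥ p.
By the pumping lemma, w = xyz with |xy| ≤ p and |y| > 0.
Then y = a^k for some k with 1 ≤ k ≤ p.
Since 1 ≤ k ≤ p, |xz| = q-k. Pump with i = q+1: |xy^{q+1}z| = (q-k)+(q+1)k = q+qk = q(1+k), which is composite (both factors ≥ 2). So xy^{q+1}z = a^{q(1+k)} ∉ L.
Contradiction. Therefore L is not regular.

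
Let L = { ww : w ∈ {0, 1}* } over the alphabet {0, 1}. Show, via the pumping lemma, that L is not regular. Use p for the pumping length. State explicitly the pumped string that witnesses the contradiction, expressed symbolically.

0^{p+k} 1^p 0^p 1^p

Toward a contradiction, assume L is regular with pumping length p.
Take w = 0^p 1^p 0^p 1^p = uu where u = 0^p1^p; then w ∈ L and |w| = 4p ≥ p.
Write w = xyz as guaranteed by the lemma, with |xy| ≤ p and y is nonempty.
Because |xy| ≤ p and w begins with p copies of 0, we have y = 0^k with 1 ≤ k ≤ p.
Pump with i = 2: xy^2z = 0^{p+k} 1^p 0^p 1^p, of length 4p+k. Suppose this equals vv. The string starts with 0 and ends with 1, so v does too; thus the boundary between the two copies of v is a 1→0 transition. There is exactly one such transition, at position 2p+k, so |v| = 2p+k and |vv| = 4p+2k ≠ 4p+k since k ≥ 1. So xy^2z ∉ L.
This is a contradiction; hence L is not regular.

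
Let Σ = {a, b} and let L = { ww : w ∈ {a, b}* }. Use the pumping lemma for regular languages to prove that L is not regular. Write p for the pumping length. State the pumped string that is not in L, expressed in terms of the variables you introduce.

a^{p+k} b^p a^p b^p

Assume L is regular; let p be its pumping constant.
Take w = a^p b^p a^p b^p = uu where u = a^pb^p; then w ∈ L and |w| = 4p ≥ p.
By the pumping lemma, w = xyz with |xy| ≤ p and |y| ≥ 1.
Since the first p symbols of w are all a's and |xy| ≤ p, y lies entirely in the leading a-block: y = a^k for some k with 1 ≤ k ≤ p.
Pump with i = 2: xy^2z = a^{p+k} b^p a^p b^p, of length 4p+k. Suppose this equals vv. The string starts with a and ends with b, so v does too; thus the boundary between the two copies of v is a b→a transition. There is exactly one such transition, at position 2p+k, so |v| = 2p+k and |vv| = 4p+2k ≠ 4p+k since k ≥ 1. So xy^2z ∉ L.
Contradiction. Therefore L is not regular.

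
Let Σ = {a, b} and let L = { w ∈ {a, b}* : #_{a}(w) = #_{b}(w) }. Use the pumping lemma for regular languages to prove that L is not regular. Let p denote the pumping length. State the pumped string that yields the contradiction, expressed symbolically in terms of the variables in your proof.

a^{p+k} b^p

Assume L is regular; let p be its pumping constant.
Choose w = a^p b^p ∈ L with |w| = 2p ≥ p.
Write w = xyz as guaranteed by the lemma, with |xy| ≤ p and |y| > 0.
The first p characters of w are a's, so xy (and hence y) consists only of a's. Write y = a^k, 1 ≤ k ≤ p.
Pump with i = 2: xy^2z = a^{p+k} b^p has p+k occurrences of a but only p of b. Since k ≥ 1 the counts differ, so xy^2z ∉ L.
Contradiction. Therefore L is not regular.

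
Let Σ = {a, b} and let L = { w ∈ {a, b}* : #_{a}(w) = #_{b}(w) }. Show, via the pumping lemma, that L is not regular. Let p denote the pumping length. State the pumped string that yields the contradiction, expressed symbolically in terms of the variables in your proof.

Assume L is regular; let p be its pumping constant.
Choose w = a^p b^p ∈ L with |w| = 2p ≥ p.
By the pumping lemma, w = xyz with |xy| ≤ p and |y| > 0.
Because |xy| ≤ p and w begins with p copies of a, we have y = a^k with 1 ≤ k ≤ p.
Pump with i = 2: xy^2z = a^{p+k} b^p has p+k occurrences of a but only p of b. Since k ≥ 1 the counts differ, so xy^2z ∉ L.
Contradiction. Therefore L is not regular.

a^{p+k} b^p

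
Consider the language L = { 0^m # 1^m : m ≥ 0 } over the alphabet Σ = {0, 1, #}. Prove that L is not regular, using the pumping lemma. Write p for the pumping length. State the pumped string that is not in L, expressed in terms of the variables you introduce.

Toward a contradiction, assume L is regular with pumping length p.
Take w = 0^p # 1^p ∈ L with |w| = 2p+1 ≥ p.
The pumping lemma gives a decomposition w = xyz where |xy| ≤ p and |y| ≥ 1.
Because |xy| ≤ p and w begins with p copies of 0, we have y = 0^k with 1 ≤ k ≤ p.
Pump with i = 2: xy^2z = 0^{p+k} # 1^p, which would require p+k = p. But k ≥ 1, so xy^2z ∉ L.
This contradicts the pumping lemma, so L is not regular.

0^{p+k} # 1^p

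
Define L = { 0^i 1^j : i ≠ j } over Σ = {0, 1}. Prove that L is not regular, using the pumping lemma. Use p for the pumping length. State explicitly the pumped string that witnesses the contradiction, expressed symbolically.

0^{p+p!} 1^{p+p!}

Suppose for contradiction that L is regular, and let p be the pumping length.
Choose w = 0^p 1^{p+p!}. Since p ≠ p+p!, w ∈ L; and |w| ≥ p.
The pumping lemma gives a decomposition w = xyz where |xy| ≤ p and |y| > 0.
Since the first p symbols of w are all 0's and |xy| ≤ p, y lies entirely in the leading 0-block: y = 0^k for some k with 1 ≤ k ≤ p.
Since 1 ≤ k ≤ p, k divides p!; set t = 1 + p!/k. Then xy^t z has p + (p!/k)·k = p + p! copies of 0. Now the 0-count equals the 1-count, so i ≠ j fails. So xy^t z = 0^{p+p!} 1^{p+p!} ∉ L.
This contradicts the pumping lemma, so L is not regular.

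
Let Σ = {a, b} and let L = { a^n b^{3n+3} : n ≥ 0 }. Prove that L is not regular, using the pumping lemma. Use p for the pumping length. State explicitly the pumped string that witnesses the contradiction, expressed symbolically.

a^{p+k} b^{3p+3}

Assume L is regular. Let p be the pumping length given by the pumping lemma.
Take w = a^p b^{3p+3}. Then w ∈ L and |w| = 4p+3 ≥ p.
Write w = xyz as guaranteed by the lemma, with |xy| ≤ p and |y| ≥ 1.
Because |xy| ≤ p and w begins with p copies of a, we have y = a^k with 1 ≤ k ≤ p.
Pump with i = 2: xy^2z = a^{p+k} b^{3p+3}. For this to lie in L we would need 3p+3 = 3(p+k)+3, which forces k = 0. But k ≥ 1, so xy^2z ∉ L.
This contradicts the pumping lemma, so L is not regular.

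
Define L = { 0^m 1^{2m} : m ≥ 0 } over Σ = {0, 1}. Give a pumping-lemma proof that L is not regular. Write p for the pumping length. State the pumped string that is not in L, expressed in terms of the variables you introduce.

Assume L is regular. Let p be the pumping length given by the pumping lemma.
Let w = 0^p 1^{2p} ∈ L; note |w| = 3p ≥ p.
By the pumping lemma, w = xyz with |xy| ≤ p and |y| > 0.
Because |xy| ≤ p and w begins with p copies of 0, we have y = 0^k with 1 ≤ k ≤ p.
Pump with i = 2: xy^2z = 0^{p+k} 1^{2p}. For this to lie in L we would need 2p = 2(p+k), which forces k = 0. But k ≥ 1, so xy^2z ∉ L.
This is a contradiction; hence L is not regular.

0^{p+k} 1^{2p}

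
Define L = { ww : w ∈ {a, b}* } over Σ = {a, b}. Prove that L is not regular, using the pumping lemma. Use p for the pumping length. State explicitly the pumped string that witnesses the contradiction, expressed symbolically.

a^{p+k} b^p a^p b^p

Suppose for contradiction that L is regular, and let p be the pumping length.
Take w = a^p b^p a^p b^p = uu where u = a^pb^p; then w ∈ L and |w| = 4p ≥ p.
The pumping lemma gives a decomposition w = xyz where |xy| ≤ p and y is nonempty.
Because |xy| ≤ p and w begins with p copies of a, we have y = a^k with 1 ≤ k ≤ p.
Pump with i = 2: xy^2z = a^{p+k} b^p a^p b^p, of length 4p+k. Suppose this equals vv. The string starts with a and ends with b, so v does too; thus the boundary between the two copies of v is a b→a transition. There is exactly one such transition, at position 2p+k, so |v| = 2p+k and |vv| = 4p+2k ≠ 4p+k since k ≥ 1. So xy^2z ∉ L.
This contradicts the pumping lemma, so L is not regular.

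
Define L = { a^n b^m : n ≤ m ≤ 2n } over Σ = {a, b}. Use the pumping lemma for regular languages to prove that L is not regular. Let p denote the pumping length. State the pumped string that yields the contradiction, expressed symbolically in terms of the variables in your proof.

Suppose for contradiction that L is regular, and let p be the pumping length.
Take w = a^p b^p ∈ L (since p ≤ p ≤ 2p), with |w| = 2p ≥ p.
Write w = xyz as guaranteed by the lemma, with |xy| ≤ p and y is nonempty.
Because |xy| ≤ p and w begins with p copies of a, we have y = a^k with 1 ≤ k ≤ p.
Pump with i = 2: xy^2z = a^{p+k} b^p. Now n = p+k > p = m, so the condition n ≤ m fails. Thus xy^2z ∉ L.
Contradiction. Therefore L is not regular.

a^{p+k} b^p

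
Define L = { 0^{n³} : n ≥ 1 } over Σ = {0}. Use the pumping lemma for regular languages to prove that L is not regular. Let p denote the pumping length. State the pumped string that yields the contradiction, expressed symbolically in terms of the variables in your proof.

Toward a contradiction, assume L is regular with pumping length p.
Take w = 0^{p³} ∈ L with |w| = p³ ≥ p.
Write w = xyz as guaranteed by the lemma, with |xy| ≤ p and y is nonempty.
Then y = 0^k for some k with 1 ≤ k ≤ p.
Pump with i = 2: xy^2z = 0^{p³+k}. Since 1 ≤ k ≤ p, p³ < p³+k ≤ p³+p < p³+3p²+3p+1 = (p+1)³, so p³+k is not a perfect cube. So xy^2z ∉ L.
This is a contradiction; hence L is not regular.

0^{p³+k}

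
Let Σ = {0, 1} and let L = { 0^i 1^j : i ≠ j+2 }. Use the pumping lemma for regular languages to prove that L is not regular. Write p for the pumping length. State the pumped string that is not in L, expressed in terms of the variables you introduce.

0^{p+p!} 1^{p+p!-2}

Toward a contradiction, assume L is regular with pumping length p.
Choose w = 0^p 1^{p+p!-2}. Since p ≠ (p+p!-2)+2 = p+p!, w ∈ L; and |w| ≥ p.
The pumping lemma gives a decomposition w = xyz where |xy| ≤ p and |y| > 0.
Since the first p symbols of w are all 0's and |xy| ≤ p, y lies entirely in the leading 0-block: y = 0^k for some k with 1 ≤ k ≤ p.
Since 1 ≤ k ≤ p, k divides p!; set t = 1 + p!/k. Then xy^t z has p + (p!/k)·k = p + p! copies of 0. Now the 0-count is p+p! and (1-count)+2 = (p+p!-2)+2 = p+p!, so i ≠ j+2 fails. So xy^t z = 0^{p+p!} 1^{p+p!-2} ∉ L.
This is a contradiction; hence L is not regular.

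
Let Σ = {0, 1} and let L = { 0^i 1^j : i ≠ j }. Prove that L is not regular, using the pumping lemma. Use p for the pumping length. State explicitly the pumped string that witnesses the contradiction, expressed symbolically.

0^{p+p!} 1^{p+p!}

Suppose for contradiction that L is regular, and let p be the pumping length.
Choose w = 0^p 1^{p+p!}. Since p ≠ p+p!, w ∈ L; and |w| ≥ p.
The pumping lemma gives a decomposition w = xyz where |xy| ≤ p and y is nonempty.
Because |xy| ≤ p and w begins with p copies of 0, we have y = 0^k with 1 ≤ k ≤ p.
Since 1 ≤ k ≤ p, k divides p!; set t = 1 + p!/k. Then xy^t z has p + (p!/k)·k = p + p! copies of 0. Now the 0-count equals the 1-count, so i ≠ j fails. So xy^t z = 0^{p+p!} 1^{p+p!} ∉ L.
Contradiction. Therefore L is not regular.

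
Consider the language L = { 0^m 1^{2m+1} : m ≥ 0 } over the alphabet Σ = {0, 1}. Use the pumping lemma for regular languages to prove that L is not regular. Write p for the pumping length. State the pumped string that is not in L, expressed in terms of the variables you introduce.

Toward a contradiction, assume L is regular with pumping length p.
Choose w = 0^p 1^{2p+1}, which is in L with |w| = 3p+1 ≥ p.
By the pumping lemma, w = xyz with |xy| ≤ p and |y| > 0.
Because |xy| ≤ p and w begins with p copies of 0, we have y = 0^k with 1 ≤ k ≤ p.
Pump with i = 2: xy^2z = 0^{p+k} 1^{2p+1}. For this to lie in L we would need 2p+1 = 2(p+k)+1, which forces k = 0. But k ≥ 1, so xy^2z ∉ L.
Contradiction. Therefore L is not regular.

0^{p+k} 1^{2p+1}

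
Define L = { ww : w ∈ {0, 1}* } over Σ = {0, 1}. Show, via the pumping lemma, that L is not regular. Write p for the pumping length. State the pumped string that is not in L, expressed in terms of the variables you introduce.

0^{p+k} 1^p 0^p 1^p

Assume L is regular. Let p be the pumping length given by the pumping lemma.
Take w = 0^p 1^p 0^p 1^p = uu where u = 0^p1^p; then w ∈ L and |w| = 4p ≥ p.
The pumping lemma gives a decomposition w = xyz where |xy| ≤ p and |y| > 0.
Because |xy| ≤ p and w begins with p copies of 0, we have y = 0^k with 1 ≤ k ≤ p.
Pump with i = 2: xy^2z = 0^{p+k} 1^p 0^p 1^p, of length 4p+k. Suppose this equals vv. The string starts with 0 and ends with 1, so v does too; thus the boundary between the two copies of v is a 1→0 transition. There is exactly one such transition, at position 2p+k, so |v| = 2p+k and |vv| = 4p+2k ≠ 4p+k since k ≥ 1. So xy^2z ∉ L.
Contradiction. Therefore L is not regular.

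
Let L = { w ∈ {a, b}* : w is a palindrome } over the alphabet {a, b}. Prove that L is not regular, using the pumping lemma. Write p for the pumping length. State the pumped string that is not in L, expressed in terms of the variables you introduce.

a^{p+k} b a^p

Assume L is regular. Let p be the pumping length given by the pumping lemma.
Take w = a^p b a^p, a palindrome of length 2p+1 ≥ p.
Write w = xyz as guaranteed by the lemma, with |xy| ≤ p and |y| > 0.
The first p characters of w are a's, so xy (and hence y) consists only of a's. Write y = a^k, 1 ≤ k ≤ p.
Pump with i = 2: xy^2z = a^{p+k} b a^p. Its reverse is a^p b a^{p+k}, which differs from xy^2z since k ≥ 1. So xy^2z is not a palindrome and xy^2z ∉ L.
This is a contradiction; hence L is not regular.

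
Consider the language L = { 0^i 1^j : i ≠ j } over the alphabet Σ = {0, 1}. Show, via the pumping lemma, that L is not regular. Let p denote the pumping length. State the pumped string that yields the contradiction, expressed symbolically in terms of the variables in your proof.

Assume L is regular. Let p be the pumping length given by the pumping lemma.
Choose w = 0^p 1^{p+p!}. Since p ≠ p+p!, w ∈ L; and |w| ≥ p.
By the pumping lemma, w = xyz with |xy| ≤ p and y is nonempty.
The first p characters of w are 0's, so xy (and hence y) consists only of 0's. Write y = 0^k, 1 ≤ k ≤ p.
Since 1 ≤ k ≤ p, k divides p!; set t = 1 + p!/k. Then xy^t z has p + (p!/k)·k = p + p! copies of 0. Now the 0-count equals the 1-count, so i ≠ j fails. So xy^t z = 0^{p+p!} 1^{p+p!} ∉ L.
This is a contradiction; hence L is not regular.

0^{p+p!} 1^{p+p!}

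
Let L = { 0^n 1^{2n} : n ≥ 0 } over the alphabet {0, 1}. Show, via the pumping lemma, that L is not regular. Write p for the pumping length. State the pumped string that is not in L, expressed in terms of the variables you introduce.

0^{p+k} 1^{2p}

Assume L is regular; let p be its pumping constant.
Take w = 0^p 1^{2p}. Then w ∈ L and |w| = 3p ≥ p.
The pumping lemma gives a decomposition w = xyz where |xy| ≤ p and y is nonempty.
Since the first p symbols of w are all 0's and |xy| ≤ p, y lies entirely in the leading 0-block: y = 0^k for some k with 1 ≤ k ≤ p.
Pump with i = 2: xy^2z = 0^{p+k} 1^{2p}. For this to lie in L we would need 2p = 2(p+k), which forces k = 0. But k ≥ 1, so xy^2z ∉ L.
This contradicts the pumping lemma, so L is not regular.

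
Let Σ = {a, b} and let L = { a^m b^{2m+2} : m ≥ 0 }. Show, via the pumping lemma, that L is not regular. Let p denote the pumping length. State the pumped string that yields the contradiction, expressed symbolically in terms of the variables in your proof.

a^{p+k} b^{2p+2}

Toward a contradiction, assume L is regular with pumping length p.
Take w = a^p b^{2p+2}. Then w ∈ L and |w| = 3p+2 ≥ p.
By the pumping lemma, w = xyz with |xy| ≤ p and y is nonempty.
Since the first p symbols of w are all a's and |xy| ≤ p, y lies entirely in the leading a-block: y = a^k for some k with 1 ≤ k ≤ p.
Pump with i = 2: xy^2z = a^{p+k} b^{2p+2}. For this to lie in L we would need 2p+2 = 2(p+k)+2, which forces k = 0. But k ≥ 1, so xy^2z ∉ L.
Contradiction. Therefore L is not regular.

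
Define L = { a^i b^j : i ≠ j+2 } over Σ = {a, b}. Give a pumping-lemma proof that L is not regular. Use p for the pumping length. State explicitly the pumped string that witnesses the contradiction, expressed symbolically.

a^{p+p!} b^{p+p!-2}

Assume L is regular; let p be its pumping constant.
Choose w = a^p b^{p+p!-2}. Since p ≠ (p+p!-2)+2 = p+p!, w ∈ L; and |w| ≥ p.
The pumping lemma gives a decomposition w = xyz where |xy| ≤ p and |y| ≥ 1.
The first p characters of w are a's, so xy (and hence y) consists only of a's. Write y = a^k, 1 ≤ k ≤ p.
Since 1 ≤ k ≤ p, k divides p!; set t = 1 + p!/k. Then xy^t z has p + (p!/k)·k = p + p! copies of a. Now the a-count is p+p! and (b-count)+2 = (p+p!-2)+2 = p+p!, so i ≠ j+2 fails. So xy^t z = a^{p+p!} b^{p+p!-2} ∉ L.
This contradicts the pumping lemma, so L is not regular.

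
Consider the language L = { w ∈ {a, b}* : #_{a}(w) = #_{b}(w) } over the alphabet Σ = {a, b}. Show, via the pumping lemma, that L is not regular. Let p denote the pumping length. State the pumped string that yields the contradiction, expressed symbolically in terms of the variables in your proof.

a^{p+k} b^p

Toward a contradiction, assume L is regular with pumping length p.
Choose w = a^p b^p ∈ L with |w| = 2p ≥ p.
The pumping lemma gives a decomposition w = xyz where |xy| ≤ p and |y| > 0.
The first p characters of w are a's, so xy (and hence y) consists only of a's. Write y = a^k, 1 ≤ k ≤ p.
Pump with i = 2: xy^2z = a^{p+k} b^p has p+k occurrences of a but only p of b. Since k ≥ 1 the counts differ, so xy^2z ∉ L.
This is a contradiction; hence L is not regular.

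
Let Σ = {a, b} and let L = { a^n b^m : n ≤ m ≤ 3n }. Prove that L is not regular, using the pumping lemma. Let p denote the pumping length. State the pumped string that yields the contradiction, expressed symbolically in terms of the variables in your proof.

Assume L is regular; let p be its pumping constant.
Take w = a^p b^p ∈ L (since p ≤ p ≤ 3p), with |w| = 2p ≥ p.
The pumping lemma gives a decomposition w = xyz where |xy| ≤ p and |y| ≥ 1.
The first p characters of w are a's, so xy (and hence y) consists only of a's. Write y = a^k, 1 ≤ k ≤ p.
Pump with i = 2: xy^2z = a^{p+k} b^p. Now n = p+k > p = m, so the condition n ≤ m fails. Thus xy^2z ∉ L.
This is a contradiction; hence L is not regular.

a^{p+k} b^p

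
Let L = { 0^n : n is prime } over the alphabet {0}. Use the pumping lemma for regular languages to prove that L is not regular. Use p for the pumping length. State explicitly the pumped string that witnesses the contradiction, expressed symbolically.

Toward a contradiction, assume L is regular with pumping length p.
Let q be a prime with q ≥ p+2 (infinitely many primes exist), and take w = 0^q ∈ L with |w| = q ≥ p.
The pumping lemma gives a decomposition w = xyz where |xy| ≤ p and |y| > 0.
Then y = 0^k for some k with 1 ≤ k ≤ p.
Since 1 ≤ k ≤ p, |xz| = q-k. Pump with i = q+1: |xy^{q+1}z| = (q-k)+(q+1)k = q+qk = q(1+k), which is composite (both factors ≥ 2). So xy^{q+1}z = 0^{q(1+k)} ∉ L.
Contradiction. Therefore L is not regular.

0^{q(1+k)}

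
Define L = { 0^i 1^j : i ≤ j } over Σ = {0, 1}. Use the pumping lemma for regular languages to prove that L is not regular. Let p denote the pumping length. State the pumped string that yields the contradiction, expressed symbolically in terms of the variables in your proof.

0^{p+k} 1^p

Suppose for contradiction that L is regular, and let p be the pumping length.
Choose w = 0^p 1^p ∈ L, with |w| = 2p ≥ p.
The pumping lemma gives a decomposition w = xyz where |xy| ≤ p and y is nonempty.
The first p characters of w are 0's, so xy (and hence y) consists only of 0's. Write y = 0^k, 1 ≤ k ≤ p.
Consider xy^2z = 0^{p+k} 1^p. Since k ≥ 1, the 0-count p+k exceeds the 1-count p, so i ≤ j fails; thus xy^2z ∉ L.
This contradicts the pumping lemma, so L is not regular.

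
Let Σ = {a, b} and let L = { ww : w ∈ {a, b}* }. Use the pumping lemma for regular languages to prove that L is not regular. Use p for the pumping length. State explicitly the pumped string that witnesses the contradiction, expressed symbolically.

a^{p+k} b^p a^p b^p

Assume L is regular. Let p be the pumping length given by the pumping lemma.
Take w = a^p b^p a^p b^p = uu where u = a^pb^p; then w ∈ L and |w| = 4p ≥ p.
The pumping lemma gives a decomposition w = xyz where |xy| ≤ p and |y| ≥ 1.
Since the first p symbols of w are all a's and |xy| ≤ p, y lies entirely in the leading a-block: y = a^k for some k with 1 ≤ k ≤ p.
Pump with i = 2: xy^2z = a^{p+k} b^p a^p b^p, of length 4p+k. Suppose this equals vv. The string starts with a and ends with b, so v does too; thus the boundary between the two copies of v is a b→a transition. There is exactly one such transition, at position 2p+k, so |v| = 2p+k and |vv| = 4p+2k ≠ 4p+k since k ≥ 1. So xy^2z ∉ L.
Contradiction. Therefore L is not regular.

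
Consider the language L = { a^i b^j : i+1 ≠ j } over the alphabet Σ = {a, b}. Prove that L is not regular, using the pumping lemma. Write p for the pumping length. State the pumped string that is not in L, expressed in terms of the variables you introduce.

Assume L is regular. Let p be the pumping length given by the pumping lemma.
Choose w = a^p b^{p+p!+1}. Since p ≠ (p+p!+1)-1 = p+p!, w ∈ L; and |w| ≥ p.
Write w = xyz as guaranteed by the lemma, with |xy| ≤ p and |y| > 0.
Since the first p symbols of w are all a's and |xy| ≤ p, y lies entirely in the leading a-block: y = a^k for some k with 1 ≤ k ≤ p.
Since 1 ≤ k ≤ p, k divides p!; set t = 1 + p!/k. Then xy^t z has p + (p!/k)·k = p + p! copies of a. Now the a-count is p+p! and (b-count)-1 = (p+p!+1)-1 = p+p!, so i+1 ≠ j fails. So xy^t z = a^{p+p!} b^{p+p!+1} ∉ L.
This is a contradiction; hence L is not regular.

a^{p+p!} b^{p+p!+1}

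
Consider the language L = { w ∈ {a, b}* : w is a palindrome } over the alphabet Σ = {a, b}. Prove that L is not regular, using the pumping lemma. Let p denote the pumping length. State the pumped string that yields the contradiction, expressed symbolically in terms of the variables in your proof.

a^{p+k} b a^p

Suppose for contradiction that L is regular, and let p be the pumping length.
Take w = a^p b a^p, a palindrome of length 2p+1 ≥ p.
Write w = xyz as guaranteed by the lemma, with |xy| ≤ p and |y| > 0.
Since the first p symbols of w are all a's and |xy| ≤ p, y lies entirely in the leading a-block: y = a^k for some k with 1 ≤ k ≤ p.
Pump with i = 2: xy^2z = a^{p+k} b a^p. Its reverse is a^p b a^{p+k}, which differs from xy^2z since k ≥ 1. So xy^2z is not a palindrome and xy^2z ∉ L.
This contradicts the pumping lemma, so L is not regular.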